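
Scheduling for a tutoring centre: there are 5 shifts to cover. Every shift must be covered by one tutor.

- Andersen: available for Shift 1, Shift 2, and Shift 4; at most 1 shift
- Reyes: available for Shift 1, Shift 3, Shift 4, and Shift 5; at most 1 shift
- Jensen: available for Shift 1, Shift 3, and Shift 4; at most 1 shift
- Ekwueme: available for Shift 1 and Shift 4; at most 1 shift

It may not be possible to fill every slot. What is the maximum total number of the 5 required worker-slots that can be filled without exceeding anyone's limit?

4

Total capacity across all tutors is 1+1+1+1 = 4, and 5 slots are needed, so at most 4 can be filled.
An assignment achieving 4: Shift 1→Ekwueme, Shift 2→Andersen, Shift 3→Jensen, Shift 5→Reyes.
Loads: Andersen 1/1, Reyes 1/1, Jensen 1/1, Ekwueme 1/1.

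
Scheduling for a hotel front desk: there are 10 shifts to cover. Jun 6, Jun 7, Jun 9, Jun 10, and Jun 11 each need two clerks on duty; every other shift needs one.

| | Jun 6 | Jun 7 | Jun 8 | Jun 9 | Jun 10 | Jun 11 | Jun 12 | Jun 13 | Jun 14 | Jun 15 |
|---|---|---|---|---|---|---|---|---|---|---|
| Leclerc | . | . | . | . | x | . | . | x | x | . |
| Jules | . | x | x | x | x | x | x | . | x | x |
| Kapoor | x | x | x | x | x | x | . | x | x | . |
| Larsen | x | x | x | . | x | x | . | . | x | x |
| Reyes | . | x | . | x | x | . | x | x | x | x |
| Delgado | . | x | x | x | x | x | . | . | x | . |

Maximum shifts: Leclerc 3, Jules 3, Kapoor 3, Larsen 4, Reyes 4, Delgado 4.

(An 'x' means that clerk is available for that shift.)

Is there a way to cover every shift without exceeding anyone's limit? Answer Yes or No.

Jun 6 can only be covered by Kapoor and Larsen, so that assignment is forced.
One valid schedule: Jun 6→Kapoor+Larsen, Jun 7→Larsen+Reyes, Jun 8→Jules, Jun 9→Kapoor+Reyes, Jun 10→Leclerc+Larsen, Jun 11→Kapoor+Larsen, Jun 12→Jules, Jun 13→Leclerc, Jun 14→Leclerc, Jun 15→Jules.
Loads: Leclerc 3/3, Jules 3/3, Kapoor 3/3, Larsen 4/4, Reyes 2/4, Delgado 0/4 — all within limits.

Yes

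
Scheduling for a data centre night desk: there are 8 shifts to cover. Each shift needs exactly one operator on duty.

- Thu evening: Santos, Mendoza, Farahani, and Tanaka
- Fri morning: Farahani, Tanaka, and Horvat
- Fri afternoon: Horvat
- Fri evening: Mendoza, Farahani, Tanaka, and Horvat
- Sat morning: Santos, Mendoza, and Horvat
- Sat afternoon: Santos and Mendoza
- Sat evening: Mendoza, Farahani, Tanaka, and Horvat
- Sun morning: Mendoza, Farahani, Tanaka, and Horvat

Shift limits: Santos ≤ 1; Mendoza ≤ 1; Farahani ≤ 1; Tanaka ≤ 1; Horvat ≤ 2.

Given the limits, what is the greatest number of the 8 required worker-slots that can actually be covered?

6

Total capacity across all operators is 1+1+1+1+2 = 6, and 8 slots are needed, so at most 6 can be filled.
An assignment achieving 6: Thu evening→Tanaka, Fri morning→Farahani, Fri afternoon→Horvat, Fri evening→Horvat, Sat morning→Mendoza, Sat afternoon→Santos.
Loads: Santos 1/1, Mendoza 1/1, Farahani 1/1, Tanaka 1/1, Horvat 2/2.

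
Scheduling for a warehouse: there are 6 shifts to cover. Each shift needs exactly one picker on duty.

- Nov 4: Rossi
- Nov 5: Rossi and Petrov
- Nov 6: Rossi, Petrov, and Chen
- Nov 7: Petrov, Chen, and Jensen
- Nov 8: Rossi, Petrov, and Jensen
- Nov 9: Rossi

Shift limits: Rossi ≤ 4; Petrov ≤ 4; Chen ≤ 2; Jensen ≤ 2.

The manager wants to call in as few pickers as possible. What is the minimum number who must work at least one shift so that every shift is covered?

6 slots to fill and no one can take more than 4, so at least ⌈6/4⌉ = 2 pickers are needed.
Rossi and Petrov alone can cover everything: Nov 4→Rossi, Nov 5→Rossi, Nov 6→Rossi, Nov 7→Petrov, Nov 8→Petrov, Nov 9→Rossi.

2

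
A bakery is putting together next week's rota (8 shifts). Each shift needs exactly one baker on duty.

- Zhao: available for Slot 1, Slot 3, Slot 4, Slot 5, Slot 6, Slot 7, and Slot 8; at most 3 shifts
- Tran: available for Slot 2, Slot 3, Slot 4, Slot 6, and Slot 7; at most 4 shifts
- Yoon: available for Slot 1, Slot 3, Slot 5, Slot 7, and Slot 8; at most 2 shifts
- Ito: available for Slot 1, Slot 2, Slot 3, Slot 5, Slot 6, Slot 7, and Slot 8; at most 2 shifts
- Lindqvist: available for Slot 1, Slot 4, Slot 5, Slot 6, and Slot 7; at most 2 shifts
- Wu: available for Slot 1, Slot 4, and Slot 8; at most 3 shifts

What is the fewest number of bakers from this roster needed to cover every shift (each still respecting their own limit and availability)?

8 slots to fill and no one can take more than 4, so at least ⌈8/4⌉ = 2 bakers are needed.
Any 2 bakers together have capacity at most 4+3 = 7 < 8 slots, so 2 can never suffice.
Zhao, Tran, and Yoon alone can cover everything: Slot 1→Zhao, Slot 2→Tran, Slot 3→Tran, Slot 4→Zhao, Slot 5→Zhao, Slot 6→Tran, Slot 7→Tran, Slot 8→Yoon.

3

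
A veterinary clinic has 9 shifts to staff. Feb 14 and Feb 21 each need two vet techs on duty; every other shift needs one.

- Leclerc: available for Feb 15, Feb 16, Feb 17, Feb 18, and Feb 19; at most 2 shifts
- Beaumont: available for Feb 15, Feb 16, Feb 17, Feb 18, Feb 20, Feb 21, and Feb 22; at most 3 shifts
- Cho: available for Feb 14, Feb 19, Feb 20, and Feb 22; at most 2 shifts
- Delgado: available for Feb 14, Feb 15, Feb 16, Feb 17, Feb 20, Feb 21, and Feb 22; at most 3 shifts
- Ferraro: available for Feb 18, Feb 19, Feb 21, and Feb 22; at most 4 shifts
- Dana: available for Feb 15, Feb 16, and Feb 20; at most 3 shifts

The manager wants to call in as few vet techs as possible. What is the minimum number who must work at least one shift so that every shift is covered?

4

11 slots to fill and no one can take more than 4, so at least ⌈11/4⌉ = 3 vet techs are needed.
Any 3 vet techs together have capacity at most 4+3+3 = 10 < 11 slots, so 3 can never suffice.
Leclerc, Cho, Delgado, and Ferraro alone can cover everything: Feb 14→Cho+Delgado, Feb 15→Leclerc, Feb 16→Leclerc, Feb 17→Delgado, Feb 18→Ferraro, Feb 19→Ferraro, Feb 20→Cho, Feb 21→Delgado+Ferraro, Feb 22→Ferraro.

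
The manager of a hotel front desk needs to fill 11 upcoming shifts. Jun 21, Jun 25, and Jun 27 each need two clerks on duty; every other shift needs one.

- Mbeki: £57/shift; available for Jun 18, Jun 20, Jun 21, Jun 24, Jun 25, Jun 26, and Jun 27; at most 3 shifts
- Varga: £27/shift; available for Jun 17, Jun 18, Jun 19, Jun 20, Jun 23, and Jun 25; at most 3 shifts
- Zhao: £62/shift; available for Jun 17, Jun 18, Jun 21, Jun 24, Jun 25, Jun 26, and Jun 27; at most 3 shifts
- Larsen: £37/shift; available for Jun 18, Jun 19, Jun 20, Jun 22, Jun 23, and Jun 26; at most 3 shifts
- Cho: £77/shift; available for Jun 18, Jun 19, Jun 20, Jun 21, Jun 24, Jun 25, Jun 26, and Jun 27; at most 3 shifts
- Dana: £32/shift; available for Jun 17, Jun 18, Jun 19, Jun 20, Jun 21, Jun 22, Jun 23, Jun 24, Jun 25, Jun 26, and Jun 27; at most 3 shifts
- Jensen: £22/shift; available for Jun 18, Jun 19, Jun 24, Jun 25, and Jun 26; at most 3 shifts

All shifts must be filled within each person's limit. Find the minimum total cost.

£468

Picking the cheapest available clerk for each shift independently would cost £428, but that ignores the shift limits.
An optimal schedule: Jun 17→Varga, Jun 18→Larsen, Jun 19→Jensen, Jun 20→Larsen, Jun 21→Dana+Mbeki, Jun 22→Dana, Jun 23→Varga, Jun 24→Jensen, Jun 25→Jensen+Varga, Jun 26→Larsen, Jun 27→Dana+Mbeki.
Total: 27 + 37 + 22 + 37 + 32 + 57 + 32 + 27 + 22 + 22 + 27 + 37 + 32 + 57 = £468.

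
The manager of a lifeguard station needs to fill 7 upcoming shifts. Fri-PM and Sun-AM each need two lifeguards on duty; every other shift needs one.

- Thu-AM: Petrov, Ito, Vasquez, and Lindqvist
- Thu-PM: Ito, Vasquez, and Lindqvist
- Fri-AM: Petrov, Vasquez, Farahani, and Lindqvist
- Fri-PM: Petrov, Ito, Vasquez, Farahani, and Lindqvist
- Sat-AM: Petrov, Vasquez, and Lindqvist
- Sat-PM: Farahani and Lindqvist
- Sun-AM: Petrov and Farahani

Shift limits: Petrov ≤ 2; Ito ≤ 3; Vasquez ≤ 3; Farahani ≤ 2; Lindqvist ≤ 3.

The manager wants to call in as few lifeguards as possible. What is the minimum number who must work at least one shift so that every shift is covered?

4

9 slots to fill and no one can take more than 3, so at least ⌈9/3⌉ = 3 lifeguards are needed.
No set of 3 lifeguards can cover every shift (each such set leaves at least one shift with no one available or exceeds a cap).
Petrov, Ito, Vasquez, and Farahani alone can cover everything: Thu-AM→Ito, Thu-PM→Ito, Fri-AM→Vasquez, Fri-PM→Ito+Vasquez, Sat-AM→Petrov, Sat-PM→Farahani, Sun-AM→Petrov+Farahani.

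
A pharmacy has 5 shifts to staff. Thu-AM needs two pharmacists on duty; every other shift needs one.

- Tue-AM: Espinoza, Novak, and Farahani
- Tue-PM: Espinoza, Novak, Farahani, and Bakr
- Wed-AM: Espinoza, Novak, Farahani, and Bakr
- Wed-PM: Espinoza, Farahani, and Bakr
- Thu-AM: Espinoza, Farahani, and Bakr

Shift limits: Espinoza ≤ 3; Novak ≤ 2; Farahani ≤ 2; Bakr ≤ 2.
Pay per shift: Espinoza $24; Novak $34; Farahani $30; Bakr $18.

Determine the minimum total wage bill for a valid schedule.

Picking the cheapest available pharmacist for each shift independently would cost $120, but that ignores the shift limits.
An optimal schedule: Tue-AM→Espinoza, Tue-PM→Espinoza, Wed-AM→Farahani, Wed-PM→Bakr, Thu-AM→Bakr+Espinoza.
Total: 24 + 24 + 30 + 18 + 18 + 24 = $138.

$138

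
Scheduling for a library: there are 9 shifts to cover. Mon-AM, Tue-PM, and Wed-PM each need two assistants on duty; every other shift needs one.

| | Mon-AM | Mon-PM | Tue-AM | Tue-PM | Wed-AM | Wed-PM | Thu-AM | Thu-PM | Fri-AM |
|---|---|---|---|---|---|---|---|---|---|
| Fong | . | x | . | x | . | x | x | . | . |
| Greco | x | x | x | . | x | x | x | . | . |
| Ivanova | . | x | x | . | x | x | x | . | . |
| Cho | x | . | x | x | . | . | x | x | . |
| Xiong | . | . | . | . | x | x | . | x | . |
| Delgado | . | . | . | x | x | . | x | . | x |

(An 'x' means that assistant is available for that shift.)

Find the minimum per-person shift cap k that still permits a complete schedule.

2

With 6 assistants and 12 worker-slots to fill, someone must work at least ⌈12/6⌉ = 2 shifts, so k ≥ 2.
k = 2 works: Mon-AM→Greco+Cho, Mon-PM→Fong, Tue-AM→Greco, Tue-PM→Fong+Delgado, Wed-AM→Xiong, Wed-PM→Ivanova+Xiong, Thu-AM→Ivanova, Thu-PM→Cho, Fri-AM→Delgado.
Loads: Fong 2, Greco 2, Ivanova 2, Cho 2, Xiong 2, Delgado 2 — all ≤ 2.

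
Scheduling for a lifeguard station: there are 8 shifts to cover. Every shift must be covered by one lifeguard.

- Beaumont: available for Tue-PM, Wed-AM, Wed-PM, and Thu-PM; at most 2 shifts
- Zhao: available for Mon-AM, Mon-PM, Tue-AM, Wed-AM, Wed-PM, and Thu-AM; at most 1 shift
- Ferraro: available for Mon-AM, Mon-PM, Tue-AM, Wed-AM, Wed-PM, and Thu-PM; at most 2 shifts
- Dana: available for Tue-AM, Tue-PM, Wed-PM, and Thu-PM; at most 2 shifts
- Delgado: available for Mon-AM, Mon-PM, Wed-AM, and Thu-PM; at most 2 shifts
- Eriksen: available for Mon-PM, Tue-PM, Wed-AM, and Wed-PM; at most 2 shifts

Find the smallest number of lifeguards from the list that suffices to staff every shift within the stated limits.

5

8 slots to fill and no one can take more than 2, so at least ⌈8/2⌉ = 4 lifeguards are needed.
No set of 4 lifeguards can cover every shift (each such set leaves at least one shift with no one available or exceeds a cap).
Beaumont, Zhao, Ferraro, Dana, and Delgado alone can cover everything: Mon-AM→Ferraro, Mon-PM→Ferraro, Tue-AM→Dana, Tue-PM→Beaumont, Wed-AM→Beaumont, Wed-PM→Dana, Thu-AM→Zhao, Thu-PM→Delgado.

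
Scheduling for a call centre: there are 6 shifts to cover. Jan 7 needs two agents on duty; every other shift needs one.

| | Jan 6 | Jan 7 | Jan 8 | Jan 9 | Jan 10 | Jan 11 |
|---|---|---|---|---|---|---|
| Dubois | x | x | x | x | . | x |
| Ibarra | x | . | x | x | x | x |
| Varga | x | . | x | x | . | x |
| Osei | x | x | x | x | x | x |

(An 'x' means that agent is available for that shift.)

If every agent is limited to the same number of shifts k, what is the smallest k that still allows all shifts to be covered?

2

With 4 agents and 7 worker-slots to fill, someone must work at least ⌈7/4⌉ = 2 shifts, so k ≥ 2.
k = 2 works: Jan 6→Dubois, Jan 7→Dubois+Osei, Jan 8→Ibarra, Jan 9→Varga, Jan 10→Ibarra, Jan 11→Varga.
Loads: Dubois 2, Ibarra 2, Varga 2, Osei 1 — all ≤ 2.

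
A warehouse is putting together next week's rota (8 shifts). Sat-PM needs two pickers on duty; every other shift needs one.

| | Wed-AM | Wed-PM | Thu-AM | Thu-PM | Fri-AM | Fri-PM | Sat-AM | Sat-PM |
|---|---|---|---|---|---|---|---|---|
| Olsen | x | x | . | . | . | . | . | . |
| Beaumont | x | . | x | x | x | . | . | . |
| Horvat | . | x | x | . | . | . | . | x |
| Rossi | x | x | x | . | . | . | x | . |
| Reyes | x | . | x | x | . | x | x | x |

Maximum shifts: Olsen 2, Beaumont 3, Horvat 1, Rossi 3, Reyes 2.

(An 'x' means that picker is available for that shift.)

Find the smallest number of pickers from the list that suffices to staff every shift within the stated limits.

9 slots to fill and no one can take more than 3, so at least ⌈9/3⌉ = 3 pickers are needed.
Any 3 pickers together have capacity at most 3+3+2 = 8 < 9 slots, so 3 can never suffice.
Beaumont, Horvat, Rossi, and Reyes alone can cover everything: Wed-AM→Beaumont, Wed-PM→Rossi, Thu-AM→Rossi, Thu-PM→Beaumont, Fri-AM→Beaumont, Fri-PM→Reyes, Sat-AM→Rossi, Sat-PM→Horvat+Reyes.

4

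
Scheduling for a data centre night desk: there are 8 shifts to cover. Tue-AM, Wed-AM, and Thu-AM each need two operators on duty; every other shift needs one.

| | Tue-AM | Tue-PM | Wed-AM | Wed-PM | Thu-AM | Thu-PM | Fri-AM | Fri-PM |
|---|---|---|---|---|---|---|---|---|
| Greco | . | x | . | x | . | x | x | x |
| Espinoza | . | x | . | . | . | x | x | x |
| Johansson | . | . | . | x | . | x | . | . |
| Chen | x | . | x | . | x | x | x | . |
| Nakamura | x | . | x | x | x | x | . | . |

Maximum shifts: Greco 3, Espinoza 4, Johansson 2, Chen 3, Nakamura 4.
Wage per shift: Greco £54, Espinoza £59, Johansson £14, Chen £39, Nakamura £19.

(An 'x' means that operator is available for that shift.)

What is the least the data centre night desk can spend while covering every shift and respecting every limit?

£364

Tue-AM can only be covered by Chen and Nakamura, so that assignment is forced.
Wed-AM can only be covered by Chen and Nakamura, so that assignment is forced.
Thu-AM can only be covered by Chen and Nakamura, so that assignment is forced.
Picking the cheapest available operator for each shift independently would cost £349, but that ignores the shift limits.
An optimal schedule: Tue-AM→Nakamura+Chen, Tue-PM→Greco, Wed-AM→Nakamura+Chen, Wed-PM→Johansson, Thu-AM→Nakamura+Chen, Thu-PM→Johansson, Fri-AM→Greco, Fri-PM→Greco.
Total: 19 + 39 + 54 + 19 + 39 + 14 + 19 + 39 + 14 + 54 + 54 = £364.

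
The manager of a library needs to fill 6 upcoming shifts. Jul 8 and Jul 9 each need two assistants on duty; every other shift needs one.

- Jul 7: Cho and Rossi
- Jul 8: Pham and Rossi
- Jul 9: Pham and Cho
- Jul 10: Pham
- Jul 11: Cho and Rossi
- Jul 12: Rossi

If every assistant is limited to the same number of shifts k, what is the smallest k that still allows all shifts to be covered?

With 3 assistants and 8 worker-slots to fill, someone must work at least ⌈8/3⌉ = 3 shifts, so k ≥ 3.
k = 3 works: Jul 7→Cho, Jul 8→Pham+Rossi, Jul 9→Pham+Cho, Jul 10→Pham, Jul 11→Cho, Jul 12→Rossi.
Loads: Pham 3, Cho 3, Rossi 2 — all ≤ 3.

3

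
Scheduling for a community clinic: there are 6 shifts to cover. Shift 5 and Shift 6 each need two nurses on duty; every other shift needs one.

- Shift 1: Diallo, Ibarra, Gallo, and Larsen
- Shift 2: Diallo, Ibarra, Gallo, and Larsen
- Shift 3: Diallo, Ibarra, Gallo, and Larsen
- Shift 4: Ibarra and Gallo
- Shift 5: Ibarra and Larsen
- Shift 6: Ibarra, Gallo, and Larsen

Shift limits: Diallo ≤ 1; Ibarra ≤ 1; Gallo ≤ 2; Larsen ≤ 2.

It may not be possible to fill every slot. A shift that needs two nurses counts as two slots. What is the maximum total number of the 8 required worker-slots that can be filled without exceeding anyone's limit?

6

Total capacity across all nurses is 1+1+2+2 = 6, and 8 slots are needed, so at most 6 can be filled.
An assignment achieving 6: Shift 1→Diallo, Shift 2→Gallo, Shift 4→Ibarra, Shift 5→Larsen, Shift 6→Gallo+Larsen.
Loads: Diallo 1/1, Ibarra 1/1, Gallo 2/2, Larsen 2/2.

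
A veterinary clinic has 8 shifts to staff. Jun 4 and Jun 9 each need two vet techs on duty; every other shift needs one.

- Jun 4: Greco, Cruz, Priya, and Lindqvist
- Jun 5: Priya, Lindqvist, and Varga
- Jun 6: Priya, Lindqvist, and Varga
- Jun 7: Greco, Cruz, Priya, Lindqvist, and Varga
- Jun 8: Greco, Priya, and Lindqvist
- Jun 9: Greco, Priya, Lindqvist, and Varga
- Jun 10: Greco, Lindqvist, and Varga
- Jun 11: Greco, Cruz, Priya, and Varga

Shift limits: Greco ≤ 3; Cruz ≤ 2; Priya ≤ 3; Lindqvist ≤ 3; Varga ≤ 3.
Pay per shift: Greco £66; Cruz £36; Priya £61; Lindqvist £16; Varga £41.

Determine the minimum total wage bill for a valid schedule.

£365

Picking the cheapest available vet tech for each shift independently would cost £225, but that ignores the shift limits.
An optimal schedule: Jun 4→Cruz+Priya, Jun 5→Lindqvist, Jun 6→Lindqvist, Jun 7→Varga, Jun 8→Lindqvist, Jun 9→Varga+Priya, Jun 10→Varga, Jun 11→Cruz.
Total: 36 + 61 + 16 + 16 + 41 + 16 + 41 + 61 + 41 + 36 = £365.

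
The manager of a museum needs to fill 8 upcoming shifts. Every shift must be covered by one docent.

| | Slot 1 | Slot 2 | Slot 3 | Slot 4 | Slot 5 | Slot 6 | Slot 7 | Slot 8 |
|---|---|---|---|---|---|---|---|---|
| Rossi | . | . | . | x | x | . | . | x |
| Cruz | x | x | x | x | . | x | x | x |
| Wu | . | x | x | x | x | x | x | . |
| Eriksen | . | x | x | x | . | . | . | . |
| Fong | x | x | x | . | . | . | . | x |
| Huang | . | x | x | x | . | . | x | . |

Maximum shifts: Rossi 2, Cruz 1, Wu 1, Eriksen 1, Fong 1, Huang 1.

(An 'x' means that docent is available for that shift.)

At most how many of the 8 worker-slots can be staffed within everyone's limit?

7

Total capacity across all docents is 2+1+1+1+1+1 = 7, and 8 slots are needed, so at most 7 can be filled.
An assignment achieving 7: Slot 1→Cruz, Slot 2→Eriksen, Slot 3→Fong, Slot 5→Rossi, Slot 6→Wu, Slot 7→Huang, Slot 8→Rossi.
Loads: Rossi 2/2, Cruz 1/1, Wu 1/1, Eriksen 1/1, Fong 1/1, Huang 1/1.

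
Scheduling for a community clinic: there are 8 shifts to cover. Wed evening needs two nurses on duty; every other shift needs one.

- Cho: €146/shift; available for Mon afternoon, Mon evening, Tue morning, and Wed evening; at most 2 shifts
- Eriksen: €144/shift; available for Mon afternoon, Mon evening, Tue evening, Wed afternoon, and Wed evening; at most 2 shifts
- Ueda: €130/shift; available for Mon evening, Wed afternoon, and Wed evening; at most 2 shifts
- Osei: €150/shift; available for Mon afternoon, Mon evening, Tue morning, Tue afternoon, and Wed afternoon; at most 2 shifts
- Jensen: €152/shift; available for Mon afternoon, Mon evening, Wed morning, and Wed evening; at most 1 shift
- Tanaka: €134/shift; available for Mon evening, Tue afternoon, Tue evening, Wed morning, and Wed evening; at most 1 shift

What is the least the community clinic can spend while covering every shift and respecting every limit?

Picking the cheapest available nurse for each shift independently would cost €1216, but that ignores the shift limits.
An optimal schedule: Mon afternoon→Eriksen, Mon evening→Osei, Tue morning→Cho, Tue afternoon→Osei, Tue evening→Eriksen, Wed morning→Tanaka, Wed afternoon→Ueda, Wed evening→Ueda+Cho.
Total: 144 + 150 + 146 + 150 + 144 + 134 + 130 + 130 + 146 = €1274.

€1274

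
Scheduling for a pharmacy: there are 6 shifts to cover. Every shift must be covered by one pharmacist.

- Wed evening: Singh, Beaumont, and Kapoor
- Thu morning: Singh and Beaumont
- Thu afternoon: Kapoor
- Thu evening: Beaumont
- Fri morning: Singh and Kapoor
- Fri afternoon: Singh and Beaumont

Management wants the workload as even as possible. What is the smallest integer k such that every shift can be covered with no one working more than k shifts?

2

With 3 pharmacists and 6 worker-slots to fill, someone must work at least ⌈6/3⌉ = 2 shifts, so k ≥ 2.
k = 2 works: Wed evening→Kapoor, Thu morning→Singh, Thu afternoon→Kapoor, Thu evening→Beaumont, Fri morning→Singh, Fri afternoon→Beaumont.
Loads: Singh 2, Beaumont 2, Kapoor 2 — all ≤ 2.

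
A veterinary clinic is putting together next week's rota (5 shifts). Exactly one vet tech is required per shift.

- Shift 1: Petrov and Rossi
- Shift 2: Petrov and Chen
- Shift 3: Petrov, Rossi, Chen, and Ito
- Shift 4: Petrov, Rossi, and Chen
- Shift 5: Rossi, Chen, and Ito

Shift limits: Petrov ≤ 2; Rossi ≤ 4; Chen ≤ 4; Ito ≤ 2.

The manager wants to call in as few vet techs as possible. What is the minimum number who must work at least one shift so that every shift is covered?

2

5 slots to fill and no one can take more than 4, so at least ⌈5/4⌉ = 2 vet techs are needed.
Petrov and Rossi alone can cover everything: Shift 1→Petrov, Shift 2→Petrov, Shift 3→Rossi, Shift 4→Rossi, Shift 5→Rossi.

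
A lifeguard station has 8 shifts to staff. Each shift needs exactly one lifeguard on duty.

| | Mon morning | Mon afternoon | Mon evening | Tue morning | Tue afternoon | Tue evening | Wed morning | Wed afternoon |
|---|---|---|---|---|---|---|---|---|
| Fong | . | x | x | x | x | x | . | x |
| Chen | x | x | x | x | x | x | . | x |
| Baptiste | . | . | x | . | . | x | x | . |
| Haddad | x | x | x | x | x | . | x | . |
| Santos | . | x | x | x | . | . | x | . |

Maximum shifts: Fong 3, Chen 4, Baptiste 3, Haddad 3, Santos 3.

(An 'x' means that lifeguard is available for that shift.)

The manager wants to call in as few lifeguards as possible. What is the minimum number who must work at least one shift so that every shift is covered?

8 slots to fill and no one can take more than 4, so at least ⌈8/4⌉ = 2 lifeguards are needed.
Any 2 lifeguards together have capacity at most 4+3 = 7 < 8 slots, so 2 can never suffice.
Fong, Chen, and Baptiste alone can cover everything: Mon morning→Chen, Mon afternoon→Fong, Mon evening→Chen, Tue morning→Fong, Tue afternoon→Fong, Tue evening→Chen, Wed morning→Baptiste, Wed afternoon→Chen.

3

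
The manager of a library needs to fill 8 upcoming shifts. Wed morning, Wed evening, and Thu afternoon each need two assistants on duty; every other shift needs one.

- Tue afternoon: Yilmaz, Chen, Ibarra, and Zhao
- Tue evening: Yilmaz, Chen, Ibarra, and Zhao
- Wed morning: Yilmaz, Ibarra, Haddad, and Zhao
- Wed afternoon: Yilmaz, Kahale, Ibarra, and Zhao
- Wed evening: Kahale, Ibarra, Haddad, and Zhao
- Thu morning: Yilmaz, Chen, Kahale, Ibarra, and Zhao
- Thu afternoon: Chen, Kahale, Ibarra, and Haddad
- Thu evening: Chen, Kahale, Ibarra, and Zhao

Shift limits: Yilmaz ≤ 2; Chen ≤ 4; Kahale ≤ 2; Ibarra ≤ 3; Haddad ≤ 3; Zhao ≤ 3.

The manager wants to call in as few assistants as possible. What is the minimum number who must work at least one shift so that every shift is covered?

11 slots to fill and no one can take more than 4, so at least ⌈11/4⌉ = 3 assistants are needed.
Any 3 assistants together have capacity at most 4+3+3 = 10 < 11 slots, so 3 can never suffice.
Yilmaz, Chen, Kahale, and Ibarra alone can cover everything: Tue afternoon→Yilmaz, Tue evening→Chen, Wed morning→Yilmaz+Ibarra, Wed afternoon→Kahale, Wed evening→Kahale+Ibarra, Thu morning→Chen, Thu afternoon→Chen+Ibarra, Thu evening→Chen.

4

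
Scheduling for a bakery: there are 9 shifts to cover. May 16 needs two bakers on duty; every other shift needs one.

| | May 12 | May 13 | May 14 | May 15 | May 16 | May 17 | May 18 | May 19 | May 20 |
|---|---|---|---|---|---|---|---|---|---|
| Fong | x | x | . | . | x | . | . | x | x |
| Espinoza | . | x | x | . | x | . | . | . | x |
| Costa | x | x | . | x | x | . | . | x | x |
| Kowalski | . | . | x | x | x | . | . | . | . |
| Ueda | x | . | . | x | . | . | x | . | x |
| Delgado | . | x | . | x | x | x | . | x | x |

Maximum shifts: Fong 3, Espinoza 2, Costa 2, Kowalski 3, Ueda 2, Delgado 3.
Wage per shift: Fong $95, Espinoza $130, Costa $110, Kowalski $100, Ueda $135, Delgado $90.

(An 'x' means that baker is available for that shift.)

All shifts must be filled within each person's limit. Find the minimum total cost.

$990

May 17 can only be covered by Delgado, so that assignment is forced.
May 18 can only be covered by Ueda, so that assignment is forced.
Picking the cheapest available baker for each shift independently would cost $965, but that ignores the shift limits.
An optimal schedule: May 12→Fong, May 13→Delgado, May 14→Kowalski, May 15→Kowalski, May 16→Fong+Kowalski, May 17→Delgado, May 18→Ueda, May 19→Delgado, May 20→Fong.
Total: 95 + 90 + 100 + 100 + 95 + 100 + 90 + 135 + 90 + 95 = $990.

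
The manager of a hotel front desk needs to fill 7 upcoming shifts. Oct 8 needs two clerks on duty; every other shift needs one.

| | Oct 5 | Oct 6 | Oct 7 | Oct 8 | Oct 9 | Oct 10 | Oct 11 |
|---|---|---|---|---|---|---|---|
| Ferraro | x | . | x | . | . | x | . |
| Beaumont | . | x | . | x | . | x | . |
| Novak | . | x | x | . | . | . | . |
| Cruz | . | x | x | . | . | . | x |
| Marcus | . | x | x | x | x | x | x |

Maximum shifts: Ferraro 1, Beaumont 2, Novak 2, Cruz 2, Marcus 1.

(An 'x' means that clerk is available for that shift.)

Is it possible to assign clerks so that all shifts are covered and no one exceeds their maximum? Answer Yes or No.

No

Total capacity is 8 and 8 slots are needed, so capacity alone doesn't rule it out.
Shifts {Oct 8, Oct 9} need 3 worker-slots in total, but the clerks available for any of those shifts (Beaumont and Marcus) can supply at most 2 among them. So no valid schedule exists.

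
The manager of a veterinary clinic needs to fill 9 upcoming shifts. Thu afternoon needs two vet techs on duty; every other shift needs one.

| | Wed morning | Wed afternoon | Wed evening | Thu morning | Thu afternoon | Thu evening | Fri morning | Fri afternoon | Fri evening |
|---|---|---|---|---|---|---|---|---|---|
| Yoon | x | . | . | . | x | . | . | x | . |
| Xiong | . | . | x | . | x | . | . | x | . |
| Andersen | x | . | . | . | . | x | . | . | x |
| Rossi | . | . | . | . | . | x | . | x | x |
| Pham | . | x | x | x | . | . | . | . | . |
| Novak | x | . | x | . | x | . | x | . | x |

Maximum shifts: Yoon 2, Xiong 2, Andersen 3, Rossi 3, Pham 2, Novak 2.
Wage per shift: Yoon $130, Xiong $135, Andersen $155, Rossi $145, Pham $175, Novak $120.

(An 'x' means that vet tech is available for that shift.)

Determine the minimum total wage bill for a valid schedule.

$1410

Wed afternoon can only be covered by Pham, so that assignment is forced.
Thu morning can only be covered by Pham, so that assignment is forced.
Fri morning can only be covered by Novak, so that assignment is forced.
Picking the cheapest available vet tech for each shift independently would cost $1355, but that ignores the shift limits.
An optimal schedule: Wed morning→Novak, Wed afternoon→Pham, Wed evening→Xiong, Thu morning→Pham, Thu afternoon→Yoon+Xiong, Thu evening→Rossi, Fri morning→Novak, Fri afternoon→Yoon, Fri evening→Rossi.
Total: 120 + 175 + 135 + 175 + 130 + 135 + 145 + 120 + 130 + 145 = $1410.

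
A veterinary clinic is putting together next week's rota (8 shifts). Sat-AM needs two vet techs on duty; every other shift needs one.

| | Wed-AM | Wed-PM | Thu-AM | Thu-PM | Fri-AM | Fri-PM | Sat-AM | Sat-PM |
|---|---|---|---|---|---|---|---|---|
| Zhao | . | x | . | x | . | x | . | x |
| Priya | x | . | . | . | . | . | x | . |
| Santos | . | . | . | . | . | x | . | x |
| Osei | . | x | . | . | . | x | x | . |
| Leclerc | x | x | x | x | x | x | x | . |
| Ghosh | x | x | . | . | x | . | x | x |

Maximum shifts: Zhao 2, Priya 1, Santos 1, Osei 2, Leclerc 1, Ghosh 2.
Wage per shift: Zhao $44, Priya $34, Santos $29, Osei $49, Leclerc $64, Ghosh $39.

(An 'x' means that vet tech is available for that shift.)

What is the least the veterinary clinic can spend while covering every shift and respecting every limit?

Thu-AM can only be covered by Leclerc, so that assignment is forced.
Picking the cheapest available vet tech for each shift independently would cost $351, but that ignores the shift limits.
An optimal schedule: Wed-AM→Priya, Wed-PM→Osei, Thu-AM→Leclerc, Thu-PM→Zhao, Fri-AM→Ghosh, Fri-PM→Santos, Sat-AM→Osei+Ghosh, Sat-PM→Zhao.
Total: 34 + 49 + 64 + 44 + 39 + 29 + 49 + 39 + 44 = $391.

$391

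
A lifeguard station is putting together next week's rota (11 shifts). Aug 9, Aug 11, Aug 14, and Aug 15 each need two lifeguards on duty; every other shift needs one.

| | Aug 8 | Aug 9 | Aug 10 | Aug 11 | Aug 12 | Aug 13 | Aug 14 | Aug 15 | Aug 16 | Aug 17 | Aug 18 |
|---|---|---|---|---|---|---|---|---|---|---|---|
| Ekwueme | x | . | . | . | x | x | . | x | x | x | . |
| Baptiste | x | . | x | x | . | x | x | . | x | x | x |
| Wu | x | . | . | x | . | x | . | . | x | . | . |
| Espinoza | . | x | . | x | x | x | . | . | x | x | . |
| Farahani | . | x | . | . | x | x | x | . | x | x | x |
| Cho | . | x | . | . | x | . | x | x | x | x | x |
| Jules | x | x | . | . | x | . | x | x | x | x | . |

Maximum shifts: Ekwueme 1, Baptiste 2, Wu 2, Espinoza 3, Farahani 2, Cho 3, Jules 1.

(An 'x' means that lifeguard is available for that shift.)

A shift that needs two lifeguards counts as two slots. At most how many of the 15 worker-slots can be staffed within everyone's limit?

Total capacity across all lifeguards is 1+2+2+3+2+3+1 = 14, and 15 slots are needed, so at most 14 can be filled.
An assignment achieving 14: Aug 8→Wu, Aug 9→Espinoza+Farahani, Aug 10→Baptiste, Aug 11→Baptiste+Wu, Aug 12→Espinoza, Aug 13→Espinoza, Aug 14→Cho+Jules, Aug 15→Ekwueme+Cho, Aug 17→Cho, Aug 18→Farahani.
Loads: Ekwueme 1/1, Baptiste 2/2, Wu 2/2, Espinoza 3/3, Farahani 2/2, Cho 3/3, Jules 1/1.

14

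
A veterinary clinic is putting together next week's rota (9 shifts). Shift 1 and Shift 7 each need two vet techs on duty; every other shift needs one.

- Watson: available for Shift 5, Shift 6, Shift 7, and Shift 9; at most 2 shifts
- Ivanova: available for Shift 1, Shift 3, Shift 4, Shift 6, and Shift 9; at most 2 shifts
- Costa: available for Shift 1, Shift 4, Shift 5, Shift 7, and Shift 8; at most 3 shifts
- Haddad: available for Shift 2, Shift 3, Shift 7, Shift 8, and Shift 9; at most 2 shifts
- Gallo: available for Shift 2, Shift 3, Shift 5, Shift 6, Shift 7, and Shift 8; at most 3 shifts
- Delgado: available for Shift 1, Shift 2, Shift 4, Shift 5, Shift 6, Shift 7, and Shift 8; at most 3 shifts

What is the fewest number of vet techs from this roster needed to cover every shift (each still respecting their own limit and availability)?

11 slots to fill and no one can take more than 3, so at least ⌈11/3⌉ = 4 vet techs are needed.
Watson, Costa, Gallo, and Delgado alone can cover everything: Shift 1→Costa+Delgado, Shift 2→Gallo, Shift 3→Gallo, Shift 4→Costa, Shift 5→Delgado, Shift 6→Watson, Shift 7→Gallo+Delgado, Shift 8→Costa, Shift 9→Watson.

4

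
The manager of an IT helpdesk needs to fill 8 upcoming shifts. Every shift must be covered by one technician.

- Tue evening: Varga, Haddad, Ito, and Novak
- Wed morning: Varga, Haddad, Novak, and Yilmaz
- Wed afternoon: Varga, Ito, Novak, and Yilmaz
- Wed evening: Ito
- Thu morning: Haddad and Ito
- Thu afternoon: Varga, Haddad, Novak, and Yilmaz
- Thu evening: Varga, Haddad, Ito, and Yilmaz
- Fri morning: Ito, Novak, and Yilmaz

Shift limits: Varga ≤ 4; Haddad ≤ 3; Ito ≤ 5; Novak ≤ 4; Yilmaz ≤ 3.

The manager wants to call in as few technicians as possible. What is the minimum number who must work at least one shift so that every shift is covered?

2

8 slots to fill and no one can take more than 5, so at least ⌈8/5⌉ = 2 technicians are needed.
Varga and Ito alone can cover everything: Tue evening→Varga, Wed morning→Varga, Wed afternoon→Varga, Wed evening→Ito, Thu morning→Ito, Thu afternoon→Varga, Thu evening→Ito, Fri morning→Ito.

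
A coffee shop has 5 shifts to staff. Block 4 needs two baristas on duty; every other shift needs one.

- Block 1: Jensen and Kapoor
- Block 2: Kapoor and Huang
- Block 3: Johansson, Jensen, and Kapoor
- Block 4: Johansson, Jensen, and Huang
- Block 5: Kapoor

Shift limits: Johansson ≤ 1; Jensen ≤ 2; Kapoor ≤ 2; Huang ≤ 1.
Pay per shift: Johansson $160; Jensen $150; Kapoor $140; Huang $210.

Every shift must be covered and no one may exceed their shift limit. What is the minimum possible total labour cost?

Block 5 can only be covered by Kapoor, so that assignment is forced.
Picking the cheapest available barista for each shift independently would cost $870, but that ignores the shift limits.
An optimal schedule: Block 1→Jensen, Block 2→Kapoor, Block 3→Johansson, Block 4→Jensen+Huang, Block 5→Kapoor.
Total: 150 + 140 + 160 + 150 + 210 + 140 = $950.

$950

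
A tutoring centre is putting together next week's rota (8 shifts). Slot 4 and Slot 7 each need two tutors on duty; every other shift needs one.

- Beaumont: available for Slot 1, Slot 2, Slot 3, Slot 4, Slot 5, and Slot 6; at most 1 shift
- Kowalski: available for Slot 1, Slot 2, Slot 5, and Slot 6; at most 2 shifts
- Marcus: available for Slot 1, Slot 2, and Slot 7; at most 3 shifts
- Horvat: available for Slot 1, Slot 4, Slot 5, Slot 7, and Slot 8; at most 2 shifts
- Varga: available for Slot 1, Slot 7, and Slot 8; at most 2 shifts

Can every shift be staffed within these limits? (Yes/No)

Total capacity is 10 and 10 slots are needed, so capacity alone doesn't rule it out.
Shifts {Slot 3, Slot 4} need 3 worker-slots in total, but the tutors available for any of those shifts (Beaumont and Horvat) can supply at most 2 among them. So no valid schedule exists.

No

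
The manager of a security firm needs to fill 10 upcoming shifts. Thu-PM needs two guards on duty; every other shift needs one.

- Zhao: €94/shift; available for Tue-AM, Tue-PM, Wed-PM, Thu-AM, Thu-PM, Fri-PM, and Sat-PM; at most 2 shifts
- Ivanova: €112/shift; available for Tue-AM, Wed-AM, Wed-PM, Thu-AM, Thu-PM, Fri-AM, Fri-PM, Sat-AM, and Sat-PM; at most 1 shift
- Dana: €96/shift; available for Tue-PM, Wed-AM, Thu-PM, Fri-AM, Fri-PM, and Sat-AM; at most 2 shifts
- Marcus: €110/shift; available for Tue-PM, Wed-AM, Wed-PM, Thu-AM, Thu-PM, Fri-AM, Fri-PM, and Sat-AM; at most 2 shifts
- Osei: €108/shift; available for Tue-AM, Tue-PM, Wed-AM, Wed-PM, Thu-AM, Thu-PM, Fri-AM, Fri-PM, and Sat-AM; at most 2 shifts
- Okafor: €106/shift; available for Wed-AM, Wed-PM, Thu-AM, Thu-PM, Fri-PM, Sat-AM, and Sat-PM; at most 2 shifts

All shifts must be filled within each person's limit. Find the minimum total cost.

Picking the cheapest available guard for each shift independently would cost €1042, but that ignores the shift limits.
An optimal schedule: Tue-AM→Zhao, Tue-PM→Dana, Wed-AM→Dana, Wed-PM→Marcus, Thu-AM→Marcus, Thu-PM→Osei+Okafor, Fri-AM→Ivanova, Fri-PM→Okafor, Sat-AM→Osei, Sat-PM→Zhao.
Total: 94 + 96 + 96 + 110 + 110 + 108 + 106 + 112 + 106 + 108 + 94 = €1140.

€1140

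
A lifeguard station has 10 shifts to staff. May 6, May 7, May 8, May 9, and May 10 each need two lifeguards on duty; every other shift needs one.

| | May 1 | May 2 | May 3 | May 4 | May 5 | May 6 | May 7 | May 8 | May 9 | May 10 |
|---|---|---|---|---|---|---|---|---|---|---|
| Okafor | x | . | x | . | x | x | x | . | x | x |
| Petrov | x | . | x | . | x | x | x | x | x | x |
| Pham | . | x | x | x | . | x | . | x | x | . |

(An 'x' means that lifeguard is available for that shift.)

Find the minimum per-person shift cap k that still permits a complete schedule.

5

With 3 lifeguards and 15 worker-slots to fill, someone must work at least ⌈15/3⌉ = 5 shifts, so k ≥ 5.
k = 5 works: May 1→Okafor, May 2→Pham, May 3→Okafor, May 4→Pham, May 5→Okafor, May 6→Petrov+Pham, May 7→Okafor+Petrov, May 8→Petrov+Pham, May 9→Petrov+Pham, May 10→Okafor+Petrov.
Loads: Okafor 5, Petrov 5, Pham 5 — all ≤ 5.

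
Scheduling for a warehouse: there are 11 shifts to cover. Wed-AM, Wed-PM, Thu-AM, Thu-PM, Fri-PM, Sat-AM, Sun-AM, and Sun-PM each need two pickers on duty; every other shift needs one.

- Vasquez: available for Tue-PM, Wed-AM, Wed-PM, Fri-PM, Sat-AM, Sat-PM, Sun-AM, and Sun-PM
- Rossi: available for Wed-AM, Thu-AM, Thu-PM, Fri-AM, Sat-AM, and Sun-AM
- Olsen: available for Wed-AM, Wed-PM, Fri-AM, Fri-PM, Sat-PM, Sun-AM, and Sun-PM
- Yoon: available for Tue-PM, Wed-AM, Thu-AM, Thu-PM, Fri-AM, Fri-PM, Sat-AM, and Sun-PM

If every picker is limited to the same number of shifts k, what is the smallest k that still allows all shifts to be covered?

With 4 pickers and 19 worker-slots to fill, someone must work at least ⌈19/4⌉ = 5 shifts, so k ≥ 5.
k = 5 works: Tue-PM→Vasquez, Wed-AM→Olsen+Yoon, Wed-PM→Vasquez+Olsen, Thu-AM→Rossi+Yoon, Thu-PM→Rossi+Yoon, Fri-AM→Rossi, Fri-PM→Vasquez+Olsen, Sat-AM→Vasquez+Rossi, Sat-PM→Vasquez, Sun-AM→Rossi+Olsen, Sun-PM→Olsen+Yoon.
Loads: Vasquez 5, Rossi 5, Olsen 5, Yoon 4 — all ≤ 5.

5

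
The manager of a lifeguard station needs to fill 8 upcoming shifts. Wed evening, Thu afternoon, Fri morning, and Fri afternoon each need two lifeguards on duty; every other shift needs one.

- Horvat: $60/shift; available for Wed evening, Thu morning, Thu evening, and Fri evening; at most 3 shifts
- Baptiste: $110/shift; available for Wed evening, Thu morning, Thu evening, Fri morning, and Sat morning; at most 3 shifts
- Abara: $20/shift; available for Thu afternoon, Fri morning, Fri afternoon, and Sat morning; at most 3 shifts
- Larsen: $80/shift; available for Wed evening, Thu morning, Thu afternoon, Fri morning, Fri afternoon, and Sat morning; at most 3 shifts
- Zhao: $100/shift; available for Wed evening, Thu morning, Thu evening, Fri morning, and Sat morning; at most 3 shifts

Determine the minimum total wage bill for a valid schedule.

Thu afternoon can only be covered by Abara and Larsen, so that assignment is forced.
Fri afternoon can only be covered by Abara and Larsen, so that assignment is forced.
Fri evening can only be covered by Horvat, so that assignment is forced.
Picking the cheapest available lifeguard for each shift independently would cost $640, but that ignores the shift limits.
An optimal schedule: Wed evening→Larsen+Zhao, Thu morning→Horvat, Thu afternoon→Abara+Larsen, Thu evening→Horvat, Fri morning→Abara+Zhao, Fri afternoon→Abara+Larsen, Fri evening→Horvat, Sat morning→Zhao.
Total: 80 + 100 + 60 + 20 + 80 + 60 + 20 + 100 + 20 + 80 + 60 + 100 = $780.

$780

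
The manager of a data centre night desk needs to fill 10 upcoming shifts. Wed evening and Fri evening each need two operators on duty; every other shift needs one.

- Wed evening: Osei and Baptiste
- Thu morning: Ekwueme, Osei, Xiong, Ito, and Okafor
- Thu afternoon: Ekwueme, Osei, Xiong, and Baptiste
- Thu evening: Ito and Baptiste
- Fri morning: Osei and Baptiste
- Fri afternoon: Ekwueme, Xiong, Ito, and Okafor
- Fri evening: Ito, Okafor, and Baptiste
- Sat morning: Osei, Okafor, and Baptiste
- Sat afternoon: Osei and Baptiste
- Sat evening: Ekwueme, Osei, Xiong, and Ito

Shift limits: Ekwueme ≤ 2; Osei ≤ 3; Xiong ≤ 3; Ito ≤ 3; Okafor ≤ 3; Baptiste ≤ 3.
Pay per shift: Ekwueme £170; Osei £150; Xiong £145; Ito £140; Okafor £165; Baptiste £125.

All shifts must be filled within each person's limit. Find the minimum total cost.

£1680

Wed evening can only be covered by Osei and Baptiste, so that assignment is forced.
Picking the cheapest available operator for each shift independently would cost £1585, but that ignores the shift limits.
An optimal schedule: Wed evening→Baptiste+Osei, Thu morning→Xiong, Thu afternoon→Xiong, Thu evening→Ito, Fri morning→Baptiste, Fri afternoon→Ito, Fri evening→Baptiste+Ito, Sat morning→Osei, Sat afternoon→Osei, Sat evening→Xiong.
Total: 125 + 150 + 145 + 145 + 140 + 125 + 140 + 125 + 140 + 150 + 150 + 145 = £1680.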